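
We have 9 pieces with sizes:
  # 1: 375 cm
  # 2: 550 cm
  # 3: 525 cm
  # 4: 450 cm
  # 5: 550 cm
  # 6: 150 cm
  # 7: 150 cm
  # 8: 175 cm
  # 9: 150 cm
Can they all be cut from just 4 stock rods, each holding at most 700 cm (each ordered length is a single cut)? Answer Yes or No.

No

Total = 3075 cm; ⌈3075/700⌉ = 5.
At least 5 stock rods are required, but only 4 are allowed.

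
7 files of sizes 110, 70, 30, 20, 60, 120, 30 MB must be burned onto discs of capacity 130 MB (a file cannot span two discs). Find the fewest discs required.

4

Total = 120 + 110 + 70 + 60 + 30 + 30 + 20 = 440 MB.
Lower bound: ⌈440/130⌉ = 4 discs.
A packing using 4 discs:
  disc 1: 120 = 120
  disc 2: 110 + 20 = 130
  disc 3: 70 + 60 = 130
  disc 4: 30 + 30 = 60
This matches the lower bound, so 4 is optimal.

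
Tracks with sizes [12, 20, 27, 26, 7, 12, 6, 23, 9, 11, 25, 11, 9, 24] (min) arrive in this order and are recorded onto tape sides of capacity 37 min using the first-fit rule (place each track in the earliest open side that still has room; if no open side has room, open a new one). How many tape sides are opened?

7

  12 → side 1 (new)  [load 12/37]
  20 → side 1  [load 32/37]
  27 → side 2 (new)  [load 27/37]
  26 → side 3 (new)  [load 26/37]
  7 → side 2  [load 34/37]
  12 → side 4 (new)  [load 12/37]
  6 → side 3  [load 32/37]
  23 → side 4  [load 35/37]
  9 → side 5 (new)  [load 9/37]
  11 → side 5  [load 20/37]
  25 → side 6 (new)  [load 25/37]
  11 → side 5  [load 31/37]
  9 → side 6  [load 34/37]
  24 → side 7 (new)  [load 24/37]
7 tape sides opened.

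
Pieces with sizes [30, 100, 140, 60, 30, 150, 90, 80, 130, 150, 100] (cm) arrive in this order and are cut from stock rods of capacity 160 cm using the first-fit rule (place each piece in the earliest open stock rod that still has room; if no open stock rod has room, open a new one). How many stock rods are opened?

  30 → stock rod 1 (new)  [load 30/160]
  100 → stock rod 1  [load 130/160]
  140 → stock rod 2 (new)  [load 140/160]
  60 → stock rod 3 (new)  [load 60/160]
  30 → stock rod 1  [load 160/160]
  150 → stock rod 4 (new)  [load 150/160]
  90 → stock rod 3  [load 150/160]
  80 → stock rod 5 (new)  [load 80/160]
  130 → stock rod 6 (new)  [load 130/160]
  150 → stock rod 7 (new)  [load 150/160]
  100 → stock rod 8 (new)  [load 100/160]
8 stock rods opened.

8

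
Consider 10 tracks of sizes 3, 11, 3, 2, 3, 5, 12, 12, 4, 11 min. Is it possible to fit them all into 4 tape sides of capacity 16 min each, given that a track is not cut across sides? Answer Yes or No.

Total = 66 min; ⌈66/16⌉ = 5.
At least 5 tape sides are required, but only 4 are allowed.

No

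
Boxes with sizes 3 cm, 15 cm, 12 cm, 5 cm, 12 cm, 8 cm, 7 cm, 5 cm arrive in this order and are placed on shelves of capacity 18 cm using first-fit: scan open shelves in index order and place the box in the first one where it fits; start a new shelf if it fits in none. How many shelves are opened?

4

  3 → shelf 1 (new)  [load 3/18]
  15 → shelf 1  [load 18/18]
  12 → shelf 2 (new)  [load 12/18]
  5 → shelf 2  [load 17/18]
  12 → shelf 3 (new)  [load 12/18]
  8 → shelf 4 (new)  [load 8/18]
  7 → shelf 4  [load 15/18]
  5 → shelf 3  [load 17/18]
4 shelves opened.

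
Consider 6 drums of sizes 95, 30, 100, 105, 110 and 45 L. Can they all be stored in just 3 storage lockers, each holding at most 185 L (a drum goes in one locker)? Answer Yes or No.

No

Total = 485 L; ⌈485/185⌉ = 3.
4 drums each exceed half the capacity and cannot share a locker, forcing at least 4 storage lockers.
At least 4 storage lockers are required, but only 3 are allowed.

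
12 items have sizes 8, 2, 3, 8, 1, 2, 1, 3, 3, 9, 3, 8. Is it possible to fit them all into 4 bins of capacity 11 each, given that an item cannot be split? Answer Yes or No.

Total = 51; ⌈51/11⌉ = 5.
At least 5 bins are required, but only 4 are allowed.

No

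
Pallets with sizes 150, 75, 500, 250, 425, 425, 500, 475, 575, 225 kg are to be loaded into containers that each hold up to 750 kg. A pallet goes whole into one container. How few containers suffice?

6

Total = 575 + 500 + 500 + 475 + 425 + 425 + 250 + 225 + 150 + 75 = 3600 kg.
Lower bound: ⌈3600/750⌉ = 5 containers.
Also, 6 pallets each exceed 375 kg, and no two of those can share a container, so at least 6 containers are needed.
A packing using 6 containers:
  container 1: 575 + 150 = 725
  container 2: 500 + 250 = 750
  container 3: 500 + 225 = 725
  container 4: 475 + 75 = 550
  container 5: 425 = 425
  container 6: 425 = 425
This matches the lower bound, so 6 is optimal.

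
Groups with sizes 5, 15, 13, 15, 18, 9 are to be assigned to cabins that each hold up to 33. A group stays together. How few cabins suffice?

3

Total = 18 + 15 + 15 + 13 + 9 + 5 = 75.
Lower bound: ⌈75/33⌉ = 3 cabins.
A packing using 3 cabins:
  cabin 1: 18 + 15 = 33
  cabin 2: 15 + 13 + 5 = 33
  cabin 3: 9 = 9
This matches the lower bound, so 3 is optimal.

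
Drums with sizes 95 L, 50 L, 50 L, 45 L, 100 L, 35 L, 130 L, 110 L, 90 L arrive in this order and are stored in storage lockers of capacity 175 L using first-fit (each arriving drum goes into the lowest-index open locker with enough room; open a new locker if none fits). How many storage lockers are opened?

  95 → locker 1 (new)  [load 95/175]
  50 → locker 1  [load 145/175]
  50 → locker 2 (new)  [load 50/175]
  45 → locker 2  [load 95/175]
  100 → locker 3 (new)  [load 100/175]
  35 → locker 2  [load 130/175]
  130 → locker 4 (new)  [load 130/175]
  110 → locker 5 (new)  [load 110/175]
  90 → locker 6 (new)  [load 90/175]
6 storage lockers opened.

6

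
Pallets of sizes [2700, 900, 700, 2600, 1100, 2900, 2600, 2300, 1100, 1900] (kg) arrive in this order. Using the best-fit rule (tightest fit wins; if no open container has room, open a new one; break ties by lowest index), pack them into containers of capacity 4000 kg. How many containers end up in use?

6

  2700 → container 1 (new)  [load 2700/4000]
  900 → container 1  [load 3600/4000]
  700 → container 2 (new)  [load 700/4000]
  2600 → container 2  [load 3300/4000]
  1100 → container 3 (new)  [load 1100/4000]
  2900 → container 3  [load 4000/4000]
  2600 → container 4 (new)  [load 2600/4000]
  2300 → container 5 (new)  [load 2300/4000]
  1100 → container 4  [load 3700/4000]
  1900 → container 6 (new)  [load 1900/4000]
6 containers opened.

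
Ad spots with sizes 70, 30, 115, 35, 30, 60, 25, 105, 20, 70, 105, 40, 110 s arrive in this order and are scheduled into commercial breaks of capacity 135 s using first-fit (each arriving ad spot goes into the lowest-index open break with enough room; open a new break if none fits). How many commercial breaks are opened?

7

  70 → break 1 (new)  [load 70/135]
  30 → break 1  [load 100/135]
  115 → break 2 (new)  [load 115/135]
  35 → break 1  [load 135/135]
  30 → break 3 (new)  [load 30/135]
  60 → break 3  [load 90/135]
  25 → break 3  [load 115/135]
  105 → break 4 (new)  [load 105/135]
  20 → break 2  [load 135/135]
  70 → break 5 (new)  [load 70/135]
  105 → break 6 (new)  [load 105/135]
  40 → break 5  [load 110/135]
  110 → break 7 (new)  [load 110/135]
7 commercial breaks opened.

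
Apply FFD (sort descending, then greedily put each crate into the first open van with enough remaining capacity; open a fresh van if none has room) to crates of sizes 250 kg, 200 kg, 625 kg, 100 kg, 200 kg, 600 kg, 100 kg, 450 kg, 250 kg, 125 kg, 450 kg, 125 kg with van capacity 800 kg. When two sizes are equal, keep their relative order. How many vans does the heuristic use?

5

Sorted descending: 625, 600, 450, 450, 250, 250, 200, 200, 125, 125, 100, 100.
  625 → van 1 (new)  [load 625/800]
  600 → van 2 (new)  [load 600/800]
  450 → van 3 (new)  [load 450/800]
  450 → van 4 (new)  [load 450/800]
  250 → van 3  [load 700/800]
  250 → van 4  [load 700/800]
  200 → van 2  [load 800/800]
  200 → van 5 (new)  [load 200/800]
  125 → van 1  [load 750/800]
  125 → van 5  [load 325/800]
  100 → van 3  [load 800/800]
  100 → van 4  [load 800/800]
5 vans opened.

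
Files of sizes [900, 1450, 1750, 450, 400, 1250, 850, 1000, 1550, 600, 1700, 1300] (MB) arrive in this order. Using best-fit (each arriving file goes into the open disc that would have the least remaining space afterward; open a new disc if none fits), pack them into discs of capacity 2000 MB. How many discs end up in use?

  900 → disc 1 (new)  [load 900/2000]
  1450 → disc 2 (new)  [load 1450/2000]
  1750 → disc 3 (new)  [load 1750/2000]
  450 → disc 2  [load 1900/2000]
  400 → disc 1  [load 1300/2000]
  1250 → disc 4 (new)  [load 1250/2000]
  850 → disc 5 (new)  [load 850/2000]
  1000 → disc 5  [load 1850/2000]
  1550 → disc 6 (new)  [load 1550/2000]
  600 → disc 1  [load 1900/2000]
  1700 → disc 7 (new)  [load 1700/2000]
  1300 → disc 8 (new)  [load 1300/2000]
8 discs opened.

8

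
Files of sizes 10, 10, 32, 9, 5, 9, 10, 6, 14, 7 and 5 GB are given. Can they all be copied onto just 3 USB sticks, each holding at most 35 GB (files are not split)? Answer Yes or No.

No

Total = 117 GB; ⌈117/35⌉ = 4.
At least 4 USB sticks are required, but only 3 are allowed.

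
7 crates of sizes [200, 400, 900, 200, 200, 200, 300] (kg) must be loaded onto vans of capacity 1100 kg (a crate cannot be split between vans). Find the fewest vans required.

3

Total = 900 + 400 + 300 + 200 + 200 + 200 + 200 = 2400 kg.
Lower bound: ⌈2400/1100⌉ = 3 vans.
A packing using 3 vans:
  van 1: 900 + 200 = 1100
  van 2: 400 + 300 + 200 + 200 = 1100
  van 3: 200 = 200
This matches the lower bound, so 3 is optimal.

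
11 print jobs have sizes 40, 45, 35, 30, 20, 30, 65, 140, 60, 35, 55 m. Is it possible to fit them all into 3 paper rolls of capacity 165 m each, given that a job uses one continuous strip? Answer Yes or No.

No

Total = 555 m; ⌈555/165⌉ = 4.
At least 4 paper rolls are required, but only 3 are allowed.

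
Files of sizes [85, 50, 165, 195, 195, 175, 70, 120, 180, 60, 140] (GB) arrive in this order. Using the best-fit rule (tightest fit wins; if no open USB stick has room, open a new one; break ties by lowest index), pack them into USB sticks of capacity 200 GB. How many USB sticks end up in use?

  85 → USB stick 1 (new)  [load 85/200]
  50 → USB stick 1  [load 135/200]
  165 → USB stick 2 (new)  [load 165/200]
  195 → USB stick 3 (new)  [load 195/200]
  195 → USB stick 4 (new)  [load 195/200]
  175 → USB stick 5 (new)  [load 175/200]
  70 → USB stick 6 (new)  [load 70/200]
  120 → USB stick 6  [load 190/200]
  180 → USB stick 7 (new)  [load 180/200]
  60 → USB stick 1  [load 195/200]
  140 → USB stick 8 (new)  [load 140/200]
8 USB sticks opened.

8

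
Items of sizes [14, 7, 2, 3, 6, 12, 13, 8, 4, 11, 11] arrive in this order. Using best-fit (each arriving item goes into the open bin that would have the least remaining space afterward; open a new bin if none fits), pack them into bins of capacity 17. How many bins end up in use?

7

  14 → bin 1 (new)  [load 14/17]
  7 → bin 2 (new)  [load 7/17]
  2 → bin 1  [load 16/17]
  3 → bin 2  [load 10/17]
  6 → bin 2  [load 16/17]
  12 → bin 3 (new)  [load 12/17]
  13 → bin 4 (new)  [load 13/17]
  8 → bin 5 (new)  [load 8/17]
  4 → bin 4  [load 17/17]
  11 → bin 6 (new)  [load 11/17]
  11 → bin 7 (new)  [load 11/17]
7 bins opened.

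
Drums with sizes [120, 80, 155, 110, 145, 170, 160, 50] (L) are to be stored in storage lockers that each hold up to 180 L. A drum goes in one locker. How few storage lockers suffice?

7

Total = 170 + 160 + 155 + 145 + 120 + 110 + 80 + 50 = 990 L.
Lower bound: ⌈990/180⌉ = 6 storage lockers.
A packing using 7 storage lockers:
  locker 1: 170 = 170
  locker 2: 160 = 160
  locker 3: 155 = 155
  locker 4: 145 = 145
  locker 5: 120 + 50 = 170
  locker 6: 110 = 110
  locker 7: 80 = 80
No arrangement into 6 storage lockers stays within capacity, so 7 is optimal.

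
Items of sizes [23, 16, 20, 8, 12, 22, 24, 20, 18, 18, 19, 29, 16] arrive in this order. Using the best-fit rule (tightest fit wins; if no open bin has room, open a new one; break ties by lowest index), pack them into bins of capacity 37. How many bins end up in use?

  23 → bin 1 (new)  [load 23/37]
  16 → bin 2 (new)  [load 16/37]
  20 → bin 2  [load 36/37]
  8 → bin 1  [load 31/37]
  12 → bin 3 (new)  [load 12/37]
  22 → bin 3  [load 34/37]
  24 → bin 4 (new)  [load 24/37]
  20 → bin 5 (new)  [load 20/37]
  18 → bin 6 (new)  [load 18/37]
  18 → bin 6  [load 36/37]
  19 → bin 7 (new)  [load 19/37]
  29 → bin 8 (new)  [load 29/37]
  16 → bin 5  [load 36/37]
8 bins opened.

8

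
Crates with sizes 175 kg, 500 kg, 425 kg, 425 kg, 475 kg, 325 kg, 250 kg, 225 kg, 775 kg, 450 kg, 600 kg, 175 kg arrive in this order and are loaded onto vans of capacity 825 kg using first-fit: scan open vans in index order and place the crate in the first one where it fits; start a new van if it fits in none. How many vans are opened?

  175 → van 1 (new)  [load 175/825]
  500 → van 1  [load 675/825]
  425 → van 2 (new)  [load 425/825]
  425 → van 3 (new)  [load 425/825]
  475 → van 4 (new)  [load 475/825]
  325 → van 2  [load 750/825]
  250 → van 3  [load 675/825]
  225 → van 4  [load 700/825]
  775 → van 5 (new)  [load 775/825]
  450 → van 6 (new)  [load 450/825]
  600 → van 7 (new)  [load 600/825]
  175 → van 6  [load 625/825]
7 vans opened.

7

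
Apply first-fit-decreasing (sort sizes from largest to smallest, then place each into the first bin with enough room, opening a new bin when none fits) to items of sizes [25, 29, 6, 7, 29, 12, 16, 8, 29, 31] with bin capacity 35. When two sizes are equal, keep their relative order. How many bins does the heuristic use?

Sorted descending: 31, 29, 29, 29, 25, 16, 12, 8, 7, 6.
  31 → bin 1 (new)  [load 31/35]
  29 → bin 2 (new)  [load 29/35]
  29 → bin 3 (new)  [load 29/35]
  29 → bin 4 (new)  [load 29/35]
  25 → bin 5 (new)  [load 25/35]
  16 → bin 6 (new)  [load 16/35]
  12 → bin 6  [load 28/35]
  8 → bin 5  [load 33/35]
  7 → bin 6  [load 35/35]
  6 → bin 2  [load 35/35]
6 bins opened.

6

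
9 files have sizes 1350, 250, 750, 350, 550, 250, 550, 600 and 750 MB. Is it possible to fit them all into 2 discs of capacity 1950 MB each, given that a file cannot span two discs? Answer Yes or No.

No

Total = 5400 MB; ⌈5400/1950⌉ = 3.
At least 3 discs are required, but only 2 are allowed.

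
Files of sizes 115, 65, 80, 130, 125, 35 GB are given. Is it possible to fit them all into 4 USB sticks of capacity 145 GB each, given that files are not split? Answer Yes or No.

No

Total = 550 GB; ⌈550/145⌉ = 4.
The bound of 4 does not rule out 4, but exhaustive search shows no assignment into 4 USB sticks of capacity 145 GB exists — the minimum is 5.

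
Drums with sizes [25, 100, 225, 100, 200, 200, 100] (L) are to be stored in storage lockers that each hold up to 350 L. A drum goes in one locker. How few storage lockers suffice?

Total = 225 + 200 + 200 + 100 + 100 + 100 + 25 = 950 L.
Lower bound: ⌈950/350⌉ = 3 storage lockers.
A packing using 3 storage lockers:
  locker 1: 225 + 100 + 25 = 350
  locker 2: 200 + 100 = 300
  locker 3: 200 + 100 = 300
This matches the lower bound, so 3 is optimal.

3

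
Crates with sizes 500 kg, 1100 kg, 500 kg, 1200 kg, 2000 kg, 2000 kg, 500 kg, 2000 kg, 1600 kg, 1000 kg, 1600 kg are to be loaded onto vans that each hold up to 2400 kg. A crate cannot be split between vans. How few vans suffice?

Total = 2000 + 2000 + 2000 + 1600 + 1600 + 1200 + 1100 + 1000 + 500 + 500 + 500 = 14000 kg.
Lower bound: ⌈14000/2400⌉ = 6 vans.
A packing using 7 vans:
  van 1: 2000 = 2000
  van 2: 2000 = 2000
  van 3: 2000 = 2000
  van 4: 1600 + 500 = 2100
  van 5: 1600 + 500 = 2100
  van 6: 1200 + 1100 = 2300
  van 7: 1000 + 500 = 1500
No arrangement into 6 vans stays within capacity, so 7 is optimal.

7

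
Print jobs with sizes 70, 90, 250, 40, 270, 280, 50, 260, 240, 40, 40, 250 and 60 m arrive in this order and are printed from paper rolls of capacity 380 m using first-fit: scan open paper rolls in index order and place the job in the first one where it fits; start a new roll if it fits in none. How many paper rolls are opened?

7

  70 → roll 1 (new)  [load 70/380]
  90 → roll 1  [load 160/380]
  250 → roll 2 (new)  [load 250/380]
  40 → roll 1  [load 200/380]
  270 → roll 3 (new)  [load 270/380]
  280 → roll 4 (new)  [load 280/380]
  50 → roll 1  [load 250/380]
  260 → roll 5 (new)  [load 260/380]
  240 → roll 6 (new)  [load 240/380]
  40 → roll 1  [load 290/380]
  40 → roll 1  [load 330/380]
  250 → roll 7 (new)  [load 250/380]
  60 → roll 2  [load 310/380]
7 paper rolls opened.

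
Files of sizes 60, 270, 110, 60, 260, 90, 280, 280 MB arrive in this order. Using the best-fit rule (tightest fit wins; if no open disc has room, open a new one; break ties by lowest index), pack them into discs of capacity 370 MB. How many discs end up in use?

5

  60 → disc 1 (new)  [load 60/370]
  270 → disc 1  [load 330/370]
  110 → disc 2 (new)  [load 110/370]
  60 → disc 2  [load 170/370]
  260 → disc 3 (new)  [load 260/370]
  90 → disc 3  [load 350/370]
  280 → disc 4 (new)  [load 280/370]
  280 → disc 5 (new)  [load 280/370]
5 discs opened.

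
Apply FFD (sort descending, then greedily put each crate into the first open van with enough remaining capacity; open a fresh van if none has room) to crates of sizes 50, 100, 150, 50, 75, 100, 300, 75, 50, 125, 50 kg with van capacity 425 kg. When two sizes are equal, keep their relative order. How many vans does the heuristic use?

Sorted descending: 300, 150, 125, 100, 100, 75, 75, 50, 50, 50, 50.
  300 → van 1 (new)  [load 300/425]
  150 → van 2 (new)  [load 150/425]
  125 → van 1  [load 425/425]
  100 → van 2  [load 250/425]
  100 → van 2  [load 350/425]
  75 → van 2  [load 425/425]
  75 → van 3 (new)  [load 75/425]
  50 → van 3  [load 125/425]
  50 → van 3  [load 175/425]
  50 → van 3  [load 225/425]
  50 → van 3  [load 275/425]
3 vans opened.

3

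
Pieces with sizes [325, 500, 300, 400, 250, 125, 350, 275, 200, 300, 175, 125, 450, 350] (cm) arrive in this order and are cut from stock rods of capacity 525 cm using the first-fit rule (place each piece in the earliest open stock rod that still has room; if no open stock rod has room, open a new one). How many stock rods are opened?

  325 → stock rod 1 (new)  [load 325/525]
  500 → stock rod 2 (new)  [load 500/525]
  300 → stock rod 3 (new)  [load 300/525]
  400 → stock rod 4 (new)  [load 400/525]
  250 → stock rod 5 (new)  [load 250/525]
  125 → stock rod 1  [load 450/525]
  350 → stock rod 6 (new)  [load 350/525]
  275 → stock rod 5  [load 525/525]
  200 → stock rod 3  [load 500/525]
  300 → stock rod 7 (new)  [load 300/525]
  175 → stock rod 6  [load 525/525]
  125 → stock rod 4  [load 525/525]
  450 → stock rod 8 (new)  [load 450/525]
  350 → stock rod 9 (new)  [load 350/525]
9 stock rods opened.

9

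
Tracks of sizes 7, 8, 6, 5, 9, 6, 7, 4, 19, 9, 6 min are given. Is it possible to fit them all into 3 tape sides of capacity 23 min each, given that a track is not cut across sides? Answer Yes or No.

Total = 86 min; ⌈86/23⌉ = 4.
At least 4 tape sides are required, but only 3 are allowed.

No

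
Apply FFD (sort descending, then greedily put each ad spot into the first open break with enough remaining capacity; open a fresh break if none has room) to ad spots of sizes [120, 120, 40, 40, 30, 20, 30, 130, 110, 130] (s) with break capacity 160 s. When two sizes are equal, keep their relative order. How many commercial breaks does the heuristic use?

5

Sorted descending: 130, 130, 120, 120, 110, 40, 40, 30, 30, 20.
  130 → break 1 (new)  [load 130/160]
  130 → break 2 (new)  [load 130/160]
  120 → break 3 (new)  [load 120/160]
  120 → break 4 (new)  [load 120/160]
  110 → break 5 (new)  [load 110/160]
  40 → break 3  [load 160/160]
  40 → break 4  [load 160/160]
  30 → break 1  [load 160/160]
  30 → break 2  [load 160/160]
  20 → break 5  [load 130/160]
5 commercial breaks opened.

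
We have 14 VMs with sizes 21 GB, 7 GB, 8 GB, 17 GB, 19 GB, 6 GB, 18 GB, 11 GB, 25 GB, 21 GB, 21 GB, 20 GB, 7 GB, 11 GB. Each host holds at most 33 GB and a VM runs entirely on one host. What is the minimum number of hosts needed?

8

Total = 25 + 21 + 21 + 21 + 20 + 19 + 18 + 17 + 11 + 11 + 8 + 7 + 7 + 6 = 212 GB.
Lower bound: ⌈212/33⌉ = 7 hosts.
Also, 8 VMs each exceed 33/2 GB, and no two of those can share a host, so at least 8 hosts are needed.
A packing using 8 hosts:
  host 1: 25 + 8 = 33
  host 2: 21 + 11 = 32
  host 3: 21 + 11 = 32
  host 4: 21 + 7 = 28
  host 5: 20 + 7 + 6 = 33
  host 6: 19 = 19
  host 7: 18 = 18
  host 8: 17 = 17
This matches the lower bound, so 8 is optimal.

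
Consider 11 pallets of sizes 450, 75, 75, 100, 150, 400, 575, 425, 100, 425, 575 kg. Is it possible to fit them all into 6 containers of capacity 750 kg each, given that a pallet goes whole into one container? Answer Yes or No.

A valid assignment using 6 containers:
  container 1: 575 + 150 = 725
  container 2: 575 + 100 + 75 = 750
  container 3: 450 + 100 + 75 = 625
  container 4: 425 = 425
  container 5: 425 = 425
  container 6: 400 = 400
Every load is within 750 kg, so 6 containers suffice.

Yes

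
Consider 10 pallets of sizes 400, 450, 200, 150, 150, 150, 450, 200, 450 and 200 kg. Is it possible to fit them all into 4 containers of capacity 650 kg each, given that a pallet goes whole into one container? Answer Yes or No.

No

Total = 2800 kg; ⌈2800/650⌉ = 5.
At least 5 containers are required, but only 4 are allowed.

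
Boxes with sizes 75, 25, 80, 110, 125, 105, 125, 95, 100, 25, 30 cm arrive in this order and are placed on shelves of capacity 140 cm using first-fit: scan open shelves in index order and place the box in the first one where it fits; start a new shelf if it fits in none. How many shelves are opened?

  75 → shelf 1 (new)  [load 75/140]
  25 → shelf 1  [load 100/140]
  80 → shelf 2 (new)  [load 80/140]
  110 → shelf 3 (new)  [load 110/140]
  125 → shelf 4 (new)  [load 125/140]
  105 → shelf 5 (new)  [load 105/140]
  125 → shelf 6 (new)  [load 125/140]
  95 → shelf 7 (new)  [load 95/140]
  100 → shelf 8 (new)  [load 100/140]
  25 → shelf 1  [load 125/140]
  30 → shelf 2  [load 110/140]
8 shelves opened.

8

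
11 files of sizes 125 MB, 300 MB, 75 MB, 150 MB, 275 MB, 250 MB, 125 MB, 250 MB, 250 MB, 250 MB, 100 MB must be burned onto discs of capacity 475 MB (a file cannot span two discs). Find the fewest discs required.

6

Total = 300 + 275 + 250 + 250 + 250 + 250 + 150 + 125 + 125 + 100 + 75 = 2150 MB.
Lower bound: ⌈2150/475⌉ = 5 discs.
Also, 6 files each exceed 475/2 MB, and no two of those can share a disc, so at least 6 discs are needed.
A packing using 6 discs:
  disc 1: 300 + 150 = 450
  disc 2: 275 + 125 + 75 = 475
  disc 3: 250 + 125 + 100 = 475
  disc 4: 250 = 250
  disc 5: 250 = 250
  disc 6: 250 = 250
This matches the lower bound, so 6 is optimal.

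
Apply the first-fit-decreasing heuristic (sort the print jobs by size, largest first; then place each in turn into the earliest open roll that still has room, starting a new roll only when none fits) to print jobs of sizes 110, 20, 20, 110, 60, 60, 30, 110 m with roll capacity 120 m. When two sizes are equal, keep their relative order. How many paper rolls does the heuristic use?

5

Sorted descending: 110, 110, 110, 60, 60, 30, 20, 20.
  110 → roll 1 (new)  [load 110/120]
  110 → roll 2 (new)  [load 110/120]
  110 → roll 3 (new)  [load 110/120]
  60 → roll 4 (new)  [load 60/120]
  60 → roll 4  [load 120/120]
  30 → roll 5 (new)  [load 30/120]
  20 → roll 5  [load 50/120]
  20 → roll 5  [load 70/120]
5 paper rolls opened.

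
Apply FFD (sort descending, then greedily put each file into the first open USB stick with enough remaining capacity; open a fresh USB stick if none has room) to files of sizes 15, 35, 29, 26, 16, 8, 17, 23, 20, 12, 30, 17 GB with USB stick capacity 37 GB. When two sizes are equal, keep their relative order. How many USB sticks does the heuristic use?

8

Sorted descending: 35, 30, 29, 26, 23, 20, 17, 17, 16, 15, 12, 8.
  35 → USB stick 1 (new)  [load 35/37]
  30 → USB stick 2 (new)  [load 30/37]
  29 → USB stick 3 (new)  [load 29/37]
  26 → USB stick 4 (new)  [load 26/37]
  23 → USB stick 5 (new)  [load 23/37]
  20 → USB stick 6 (new)  [load 20/37]
  17 → USB stick 6  [load 37/37]
  17 → USB stick 7 (new)  [load 17/37]
  16 → USB stick 7  [load 33/37]
  15 → USB stick 8 (new)  [load 15/37]
  12 → USB stick 5  [load 35/37]
  8 → USB stick 3  [load 37/37]
8 USB sticks opened.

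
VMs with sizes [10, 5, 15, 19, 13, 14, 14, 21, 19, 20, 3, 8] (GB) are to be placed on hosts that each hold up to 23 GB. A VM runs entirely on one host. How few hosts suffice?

Total = 21 + 20 + 19 + 19 + 15 + 14 + 14 + 13 + 10 + 8 + 5 + 3 = 161 GB.
Lower bound: ⌈161/23⌉ = 7 hosts.
Also, 8 VMs each exceed 23/2 GB, and no two of those can share a host, so at least 8 hosts are needed.
A packing using 8 hosts:
  host 1: 21 = 21
  host 2: 20 + 3 = 23
  host 3: 19 = 19
  host 4: 19 = 19
  host 5: 15 + 8 = 23
  host 6: 14 + 5 = 19
  host 7: 14 = 14
  host 8: 13 + 10 = 23
This matches the lower bound, so 8 is optimal.

8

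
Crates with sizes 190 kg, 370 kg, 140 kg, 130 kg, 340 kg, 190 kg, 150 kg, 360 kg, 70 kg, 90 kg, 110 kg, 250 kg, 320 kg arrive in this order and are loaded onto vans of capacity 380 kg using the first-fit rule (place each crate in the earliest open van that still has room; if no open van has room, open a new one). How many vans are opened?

  190 → van 1 (new)  [load 190/380]
  370 → van 2 (new)  [load 370/380]
  140 → van 1  [load 330/380]
  130 → van 3 (new)  [load 130/380]
  340 → van 4 (new)  [load 340/380]
  190 → van 3  [load 320/380]
  150 → van 5 (new)  [load 150/380]
  360 → van 6 (new)  [load 360/380]
  70 → van 5  [load 220/380]
  90 → van 5  [load 310/380]
  110 → van 7 (new)  [load 110/380]
  250 → van 7  [load 360/380]
  320 → van 8 (new)  [load 320/380]
8 vans opened.

8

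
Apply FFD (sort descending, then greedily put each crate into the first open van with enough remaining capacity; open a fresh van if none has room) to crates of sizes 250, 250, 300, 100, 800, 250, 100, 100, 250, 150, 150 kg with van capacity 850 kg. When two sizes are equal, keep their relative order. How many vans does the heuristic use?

Sorted descending: 800, 300, 250, 250, 250, 250, 150, 150, 100, 100, 100.
  800 → van 1 (new)  [load 800/850]
  300 → van 2 (new)  [load 300/850]
  250 → van 2  [load 550/850]
  250 → van 2  [load 800/850]
  250 → van 3 (new)  [load 250/850]
  250 → van 3  [load 500/850]
  150 → van 3  [load 650/850]
  150 → van 3  [load 800/850]
  100 → van 4 (new)  [load 100/850]
  100 → van 4  [load 200/850]
  100 → van 4  [load 300/850]
4 vans opened.

4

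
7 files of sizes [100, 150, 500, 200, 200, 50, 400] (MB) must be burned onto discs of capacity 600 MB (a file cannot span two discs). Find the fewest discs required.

Total = 500 + 400 + 200 + 200 + 150 + 100 + 50 = 1600 MB.
Lower bound: ⌈1600/600⌉ = 3 discs.
A packing using 3 discs:
  disc 1: 500 + 100 = 600
  disc 2: 400 + 200 = 600
  disc 3: 200 + 150 + 50 = 400
This matches the lower bound, so 3 is optimal.

3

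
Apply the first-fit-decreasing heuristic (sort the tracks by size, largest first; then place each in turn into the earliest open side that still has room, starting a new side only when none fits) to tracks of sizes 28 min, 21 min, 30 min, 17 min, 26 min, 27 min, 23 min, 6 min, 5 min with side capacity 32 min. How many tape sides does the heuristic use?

Sorted descending: 30, 28, 27, 26, 23, 21, 17, 6, 5.
  30 → side 1 (new)  [load 30/32]
  28 → side 2 (new)  [load 28/32]
  27 → side 3 (new)  [load 27/32]
  26 → side 4 (new)  [load 26/32]
  23 → side 5 (new)  [load 23/32]
  21 → side 6 (new)  [load 21/32]
  17 → side 7 (new)  [load 17/32]
  6 → side 4  [load 32/32]
  5 → side 3  [load 32/32]
7 tape sides opened.

7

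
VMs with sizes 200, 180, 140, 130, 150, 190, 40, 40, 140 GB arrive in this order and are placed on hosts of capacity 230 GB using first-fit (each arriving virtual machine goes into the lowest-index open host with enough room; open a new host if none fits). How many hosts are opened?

7

  200 → host 1 (new)  [load 200/230]
  180 → host 2 (new)  [load 180/230]
  140 → host 3 (new)  [load 140/230]
  130 → host 4 (new)  [load 130/230]
  150 → host 5 (new)  [load 150/230]
  190 → host 6 (new)  [load 190/230]
  40 → host 2  [load 220/230]
  40 → host 3  [load 180/230]
  140 → host 7 (new)  [load 140/230]
7 hosts opened.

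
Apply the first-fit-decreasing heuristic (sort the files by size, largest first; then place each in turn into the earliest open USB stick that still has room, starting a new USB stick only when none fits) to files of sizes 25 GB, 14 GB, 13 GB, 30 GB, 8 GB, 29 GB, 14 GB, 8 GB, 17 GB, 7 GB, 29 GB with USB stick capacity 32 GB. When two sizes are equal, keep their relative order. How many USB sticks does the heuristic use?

Sorted descending: 30, 29, 29, 25, 17, 14, 14, 13, 8, 8, 7.
  30 → USB stick 1 (new)  [load 30/32]
  29 → USB stick 2 (new)  [load 29/32]
  29 → USB stick 3 (new)  [load 29/32]
  25 → USB stick 4 (new)  [load 25/32]
  17 → USB stick 5 (new)  [load 17/32]
  14 → USB stick 5  [load 31/32]
  14 → USB stick 6 (new)  [load 14/32]
  13 → USB stick 6  [load 27/32]
  8 → USB stick 7 (new)  [load 8/32]
  8 → USB stick 7  [load 16/32]
  7 → USB stick 4  [load 32/32]
7 USB sticks opened.

7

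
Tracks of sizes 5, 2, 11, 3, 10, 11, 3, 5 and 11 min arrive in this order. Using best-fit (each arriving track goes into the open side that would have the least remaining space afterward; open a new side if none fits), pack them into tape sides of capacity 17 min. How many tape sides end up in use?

  5 → side 1 (new)  [load 5/17]
  2 → side 1  [load 7/17]
  11 → side 2 (new)  [load 11/17]
  3 → side 2  [load 14/17]
  10 → side 1  [load 17/17]
  11 → side 3 (new)  [load 11/17]
  3 → side 2  [load 17/17]
  5 → side 3  [load 16/17]
  11 → side 4 (new)  [load 11/17]
4 tape sides opened.

4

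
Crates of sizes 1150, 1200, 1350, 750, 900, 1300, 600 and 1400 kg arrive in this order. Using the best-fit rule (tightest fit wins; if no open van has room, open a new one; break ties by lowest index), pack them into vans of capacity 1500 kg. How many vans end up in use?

7

  1150 → van 1 (new)  [load 1150/1500]
  1200 → van 2 (new)  [load 1200/1500]
  1350 → van 3 (new)  [load 1350/1500]
  750 → van 4 (new)  [load 750/1500]
  900 → van 5 (new)  [load 900/1500]
  1300 → van 6 (new)  [load 1300/1500]
  600 → van 5  [load 1500/1500]
  1400 → van 7 (new)  [load 1400/1500]
7 vans opened.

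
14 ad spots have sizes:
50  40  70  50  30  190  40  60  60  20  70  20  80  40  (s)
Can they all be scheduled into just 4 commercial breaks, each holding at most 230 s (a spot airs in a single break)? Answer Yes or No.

A valid assignment using 4 commercial breaks:
  break 1: 190 + 40 = 230
  break 2: 80 + 70 + 70 = 220
  break 3: 60 + 60 + 50 + 50 = 220
  break 4: 40 + 40 + 30 + 20 + 20 = 150
Every load is within 230 s, so 4 commercial breaks suffice.

Yes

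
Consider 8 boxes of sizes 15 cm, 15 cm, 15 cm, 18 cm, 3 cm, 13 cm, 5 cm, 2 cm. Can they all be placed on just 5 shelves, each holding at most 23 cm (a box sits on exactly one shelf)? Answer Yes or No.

A valid assignment using 5 shelves:
  shelf 1: 18 + 5 = 23
  shelf 2: 15 + 3 + 2 = 20
  shelf 3: 15 = 15
  shelf 4: 15 = 15
  shelf 5: 13 = 13
Every load is within 23 cm, so 5 shelves suffice.

Yes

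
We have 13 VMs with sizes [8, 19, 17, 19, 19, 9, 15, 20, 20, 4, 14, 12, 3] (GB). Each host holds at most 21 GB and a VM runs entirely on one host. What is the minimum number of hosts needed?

10

Total = 20 + 20 + 19 + 19 + 19 + 17 + 15 + 14 + 12 + 9 + 8 + 4 + 3 = 179 GB.
Lower bound: ⌈179/21⌉ = 9 hosts.
A packing using 10 hosts:
  host 1: 20 = 20
  host 2: 20 = 20
  host 3: 19 = 19
  host 4: 19 = 19
  host 5: 19 = 19
  host 6: 17 + 4 = 21
  host 7: 15 + 3 = 18
  host 8: 14 = 14
  host 9: 12 + 9 = 21
  host 10: 8 = 8
No arrangement into 9 hosts stays within capacity, so 10 is optimal.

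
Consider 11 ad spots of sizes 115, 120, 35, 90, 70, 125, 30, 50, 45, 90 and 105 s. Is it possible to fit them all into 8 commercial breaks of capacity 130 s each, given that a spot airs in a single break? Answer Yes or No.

A valid assignment using 8 commercial breaks:
  break 1: 125 = 125
  break 2: 120 = 120
  break 3: 115 = 115
  break 4: 105 = 105
  break 5: 90 + 35 = 125
  break 6: 90 + 30 = 120
  break 7: 70 + 50 = 120
  break 8: 45 = 45
Every load is within 130 s, so 8 commercial breaks suffice.

Yes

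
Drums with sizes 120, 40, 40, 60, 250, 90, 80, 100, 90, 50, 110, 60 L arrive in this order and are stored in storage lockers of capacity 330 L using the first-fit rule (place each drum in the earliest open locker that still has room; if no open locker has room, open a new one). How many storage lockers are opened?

  120 → locker 1 (new)  [load 120/330]
  40 → locker 1  [load 160/330]
  40 → locker 1  [load 200/330]
  60 → locker 1  [load 260/330]
  250 → locker 2 (new)  [load 250/330]
  90 → locker 3 (new)  [load 90/330]
  80 → locker 2  [load 330/330]
  100 → locker 3  [load 190/330]
  90 → locker 3  [load 280/330]
  50 → locker 1  [load 310/330]
  110 → locker 4 (new)  [load 110/330]
  60 → locker 4  [load 170/330]
4 storage lockers opened.

4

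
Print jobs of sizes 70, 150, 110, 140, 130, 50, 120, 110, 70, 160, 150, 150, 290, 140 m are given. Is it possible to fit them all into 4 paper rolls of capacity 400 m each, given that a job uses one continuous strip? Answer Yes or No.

Total = 1840 m; ⌈1840/400⌉ = 5.
At least 5 paper rolls are required, but only 4 are allowed.

No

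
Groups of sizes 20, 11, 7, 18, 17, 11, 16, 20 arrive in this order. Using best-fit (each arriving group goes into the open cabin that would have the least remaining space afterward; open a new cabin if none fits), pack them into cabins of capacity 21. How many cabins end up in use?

7

  20 → cabin 1 (new)  [load 20/21]
  11 → cabin 2 (new)  [load 11/21]
  7 → cabin 2  [load 18/21]
  18 → cabin 3 (new)  [load 18/21]
  17 → cabin 4 (new)  [load 17/21]
  11 → cabin 5 (new)  [load 11/21]
  16 → cabin 6 (new)  [load 16/21]
  20 → cabin 7 (new)  [load 20/21]
7 cabins opened.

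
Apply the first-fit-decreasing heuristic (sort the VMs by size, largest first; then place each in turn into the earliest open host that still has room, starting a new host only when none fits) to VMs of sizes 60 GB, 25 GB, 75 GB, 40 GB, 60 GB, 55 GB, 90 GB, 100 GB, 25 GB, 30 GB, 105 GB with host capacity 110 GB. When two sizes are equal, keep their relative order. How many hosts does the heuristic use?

7

Sorted descending: 105, 100, 90, 75, 60, 60, 55, 40, 30, 25, 25.
  105 → host 1 (new)  [load 105/110]
  100 → host 2 (new)  [load 100/110]
  90 → host 3 (new)  [load 90/110]
  75 → host 4 (new)  [load 75/110]
  60 → host 5 (new)  [load 60/110]
  60 → host 6 (new)  [load 60/110]
  55 → host 7 (new)  [load 55/110]
  40 → host 5  [load 100/110]
  30 → host 4  [load 105/110]
  25 → host 6  [load 85/110]
  25 → host 6  [load 110/110]
7 hosts opened.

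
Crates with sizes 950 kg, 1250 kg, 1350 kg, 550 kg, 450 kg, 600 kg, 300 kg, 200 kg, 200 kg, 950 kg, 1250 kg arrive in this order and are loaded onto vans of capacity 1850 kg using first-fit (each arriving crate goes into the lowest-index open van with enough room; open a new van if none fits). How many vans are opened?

  950 → van 1 (new)  [load 950/1850]
  1250 → van 2 (new)  [load 1250/1850]
  1350 → van 3 (new)  [load 1350/1850]
  550 → van 1  [load 1500/1850]
  450 → van 2  [load 1700/1850]
  600 → van 4 (new)  [load 600/1850]
  300 → van 1  [load 1800/1850]
  200 → van 3  [load 1550/1850]
  200 → van 3  [load 1750/1850]
  950 → van 4  [load 1550/1850]
  1250 → van 5 (new)  [load 1250/1850]
5 vans opened.

5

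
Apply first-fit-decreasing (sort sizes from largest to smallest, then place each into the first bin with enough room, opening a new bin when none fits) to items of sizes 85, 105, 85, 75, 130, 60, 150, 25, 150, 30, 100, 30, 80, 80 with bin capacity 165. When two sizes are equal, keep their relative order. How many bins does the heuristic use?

8

Sorted descending: 150, 150, 130, 105, 100, 85, 85, 80, 80, 75, 60, 30, 30, 25.
  150 → bin 1 (new)  [load 150/165]
  150 → bin 2 (new)  [load 150/165]
  130 → bin 3 (new)  [load 130/165]
  105 → bin 4 (new)  [load 105/165]
  100 → bin 5 (new)  [load 100/165]
  85 → bin 6 (new)  [load 85/165]
  85 → bin 7 (new)  [load 85/165]
  80 → bin 6  [load 165/165]
  80 → bin 7  [load 165/165]
  75 → bin 8 (new)  [load 75/165]
  60 → bin 4  [load 165/165]
  30 → bin 3  [load 160/165]
  30 → bin 5  [load 130/165]
  25 → bin 5  [load 155/165]
8 bins opened.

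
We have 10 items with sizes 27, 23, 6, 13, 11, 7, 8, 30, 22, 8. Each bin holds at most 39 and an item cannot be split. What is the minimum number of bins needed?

5

Total = 30 + 27 + 23 + 22 + 13 + 11 + 8 + 8 + 7 + 6 = 155.
Lower bound: ⌈155/39⌉ = 4 bins.
A packing using 5 bins:
  bin 1: 30 + 8 = 38
  bin 2: 27 + 11 = 38
  bin 3: 23 + 13 = 36
  bin 4: 22 + 8 + 7 = 37
  bin 5: 6 = 6
No arrangement into 4 bins stays within capacity, so 5 is optimal.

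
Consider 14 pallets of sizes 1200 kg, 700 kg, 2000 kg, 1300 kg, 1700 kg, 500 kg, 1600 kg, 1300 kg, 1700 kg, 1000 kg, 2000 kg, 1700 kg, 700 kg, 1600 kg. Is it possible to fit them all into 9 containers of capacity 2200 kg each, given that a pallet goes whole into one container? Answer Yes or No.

Total = 19000 kg; ⌈19000/2200⌉ = 9.
10 pallets each exceed half the capacity and cannot share a container, forcing at least 10 containers.
At least 10 containers are required, but only 9 are allowed.

No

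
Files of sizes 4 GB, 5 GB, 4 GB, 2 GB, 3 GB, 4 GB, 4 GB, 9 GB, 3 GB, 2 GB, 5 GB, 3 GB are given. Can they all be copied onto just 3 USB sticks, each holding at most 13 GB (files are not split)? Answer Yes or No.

Total = 48 GB; ⌈48/13⌉ = 4.
At least 4 USB sticks are required, but only 3 are allowed.

No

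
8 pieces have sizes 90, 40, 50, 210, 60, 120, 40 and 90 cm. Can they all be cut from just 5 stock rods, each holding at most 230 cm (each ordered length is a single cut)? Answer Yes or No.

Yes

A valid assignment using 4 stock rods:
  stock rod 1: 210 = 210
  stock rod 2: 120 + 90 = 210
  stock rod 3: 90 + 60 + 50 = 200
  stock rod 4: 40 + 40 = 80
That uses only 4 ≤ 5, so 5 stock rods are enough.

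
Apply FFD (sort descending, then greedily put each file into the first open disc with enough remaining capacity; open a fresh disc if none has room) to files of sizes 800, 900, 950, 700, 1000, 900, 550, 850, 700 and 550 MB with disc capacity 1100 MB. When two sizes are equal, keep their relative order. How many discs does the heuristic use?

Sorted descending: 1000, 950, 900, 900, 850, 800, 700, 700, 550, 550.
  1000 → disc 1 (new)  [load 1000/1100]
  950 → disc 2 (new)  [load 950/1100]
  900 → disc 3 (new)  [load 900/1100]
  900 → disc 4 (new)  [load 900/1100]
  850 → disc 5 (new)  [load 850/1100]
  800 → disc 6 (new)  [load 800/1100]
  700 → disc 7 (new)  [load 700/1100]
  700 → disc 8 (new)  [load 700/1100]
  550 → disc 9 (new)  [load 550/1100]
  550 → disc 9  [load 1100/1100]
9 discs opened.

9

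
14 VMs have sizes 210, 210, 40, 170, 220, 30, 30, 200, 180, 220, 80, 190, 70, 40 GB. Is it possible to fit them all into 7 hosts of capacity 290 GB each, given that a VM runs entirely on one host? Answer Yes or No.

Total = 1890 GB; ⌈1890/290⌉ = 7.
8 VMs each exceed half the capacity and cannot share a host, forcing at least 8 hosts.
At least 8 hosts are required, but only 7 are allowed.

No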